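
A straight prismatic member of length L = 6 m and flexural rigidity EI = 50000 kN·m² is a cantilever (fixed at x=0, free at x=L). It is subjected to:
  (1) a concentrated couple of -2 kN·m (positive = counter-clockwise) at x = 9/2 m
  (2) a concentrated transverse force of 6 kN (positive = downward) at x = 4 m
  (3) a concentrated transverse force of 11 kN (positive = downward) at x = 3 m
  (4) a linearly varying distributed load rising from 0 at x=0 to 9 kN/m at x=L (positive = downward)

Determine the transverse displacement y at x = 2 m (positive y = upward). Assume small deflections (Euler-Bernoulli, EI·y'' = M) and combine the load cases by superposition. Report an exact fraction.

Load 1 — applied couple M₀=-2 kN·m at a=9/2 m (b=L-a=3/2):
  y_1 = M₀x²/(2EI)  [x≤a] = (-2)·2²/(2·50000) = -1/12500 m
Load 2 — point force P=6 kN at a=4 m (b=L-a=2):
  y_2 = -Px²(3a-x)/(6EI)  [x≤a] = -6·2²·(3·4-2)/(6·50000) = -1/1250 m
Load 3 — point force P=11 kN at a=3 m (b=L-a=3):
  y_3 = -Px²(3a-x)/(6EI)  [x≤a] = -11·2²·(3·3-2)/(6·50000) = -77/75000 m
Load 4 — triangular load w₀=9 kN/m (0→w₀ over full span):
  y_4 = (w₀Lx³/12-w₀L²x²/6-w₀x⁵/(120L))/EI = (9·6·2³/12-9·6²·2²/6-9·2⁵/(120·6))/50000 = -451/125000 m
Superposition: y = Σ y_i = -517/93750 m ≈ -0.005515 m

y(2) = -517/93750 m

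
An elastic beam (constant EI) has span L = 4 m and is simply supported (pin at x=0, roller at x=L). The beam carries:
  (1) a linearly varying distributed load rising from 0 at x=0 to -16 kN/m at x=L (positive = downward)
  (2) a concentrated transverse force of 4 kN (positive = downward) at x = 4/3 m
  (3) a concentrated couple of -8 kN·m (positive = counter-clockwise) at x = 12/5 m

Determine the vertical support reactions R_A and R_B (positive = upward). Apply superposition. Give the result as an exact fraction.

R_A = -10 kN, R_B = -18 kN

Load 1 — triangular load w₀=-16 kN/m (0→w₀ over full span):
  R_A = w₀L/6 = (-16)·4/6 = -32/3 kN
  R_B = w₀L/3 = (-16)·4/3 = -64/3 kN
Load 2 — point force P=4 kN at a=4/3 m (b=L-a=8/3):
  R_A = Pb/L = 4·(8/3)/4 = 8/3 kN
  R_B = Pa/L = 4·(4/3)/4 = 4/3 kN
Load 3 — applied couple M₀=-8 kN·m at a=12/5 m (b=L-a=8/5):
  R_A = M₀/L = (-8)/4 = -2 kN
  R_B = -M₀/L = -(-8)/4 = 2 kN
Superposition: R_A = -10 kN, R_B = -18 kN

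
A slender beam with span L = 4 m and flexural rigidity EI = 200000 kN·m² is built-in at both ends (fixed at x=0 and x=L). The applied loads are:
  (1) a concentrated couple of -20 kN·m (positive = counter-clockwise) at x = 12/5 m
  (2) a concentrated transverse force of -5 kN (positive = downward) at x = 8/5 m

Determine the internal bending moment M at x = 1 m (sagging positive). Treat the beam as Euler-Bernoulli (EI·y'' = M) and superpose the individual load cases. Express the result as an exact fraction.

M(1) = -29/25 kN·m

Load 1 — applied couple M₀=-20 kN·m at a=12/5 m (b=L-a=8/5):
  M_1 = R_Ax - M_A  [x≤a] with R_A=-36/5, M_A=-32/5 = (-36/5)·1 - (-32/5) = -4/5 kN·m
Load 2 — point force P=-5 kN at a=8/5 m (b=L-a=12/5):
  M_2 = Pb²(3a+b)x/L³ - Pab²/L²  [x≤a] = (-5)·(12/5)²·(3·(8/5)+(12/5))·1/4³ - (-5)·(8/5)·(12/5)²/4² = -9/25 kN·m
Superposition: M = Σ M_i = -29/25 kN·m ≈ -1.160000 kN·m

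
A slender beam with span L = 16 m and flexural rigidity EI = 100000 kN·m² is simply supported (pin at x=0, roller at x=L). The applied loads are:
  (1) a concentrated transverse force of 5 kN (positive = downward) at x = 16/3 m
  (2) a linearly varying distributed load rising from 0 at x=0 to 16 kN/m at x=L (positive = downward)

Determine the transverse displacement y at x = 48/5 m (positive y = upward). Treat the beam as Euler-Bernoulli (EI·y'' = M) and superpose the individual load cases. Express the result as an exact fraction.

Load 1 — point force P=5 kN at a=16/3 m (b=L-a=32/3):
  y_1 = -Pa(L-x)(2Lx-a²-x²)/(6LEI)  [x>a] = -5·(16/3)·(16-(48/5))·(2·16·(48/5)-(16/3)²-(48/5)²)/(6·16·100000) = -20992/6328125 m
Load 2 — triangular load w₀=16 kN/m (0→w₀ over full span):
  y_2 = -w₀x(7L⁴-10L²x²+3x⁴)/(360LEI) = -16·(48/5)·(7·16⁴-10·16²·(48/5)²+3·(48/5)⁴)/(360·16·100000) = -9699328/146484375 m
Superposition: y = Σ y_i = -275001856/3955078125 m ≈ -0.069531 m

y(48/5) = -275001856/3955078125 m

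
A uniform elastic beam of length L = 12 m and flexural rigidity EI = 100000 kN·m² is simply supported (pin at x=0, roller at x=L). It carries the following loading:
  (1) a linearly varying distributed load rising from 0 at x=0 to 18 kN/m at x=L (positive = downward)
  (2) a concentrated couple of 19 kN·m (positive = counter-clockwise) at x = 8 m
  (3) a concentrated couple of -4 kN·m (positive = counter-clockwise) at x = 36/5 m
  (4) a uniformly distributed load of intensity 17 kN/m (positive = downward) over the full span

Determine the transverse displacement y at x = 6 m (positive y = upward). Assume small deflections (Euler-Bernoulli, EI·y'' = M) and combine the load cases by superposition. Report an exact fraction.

Load 1 — triangular load w₀=18 kN/m (0→w₀ over full span):
  y_1 = -w₀x(7L⁴-10L²x²+3x⁴)/(360LEI) = -18·6·(7·12⁴-10·12²·6²+3·6⁴)/(360·12·100000) = -243/10000 m
Load 2 — applied couple M₀=19 kN·m at a=8 m (b=L-a=4):
  y_2 = (M₀x³/(6L)+C₁x)/EI  [x≤a] with C₁=M₀(3b²-L²)/(6L)=-76/3 = (19·6³/(6·12)+(-76/3)·6)/100000 = -19/20000 m
Load 3 — applied couple M₀=-4 kN·m at a=36/5 m (b=L-a=24/5):
  y_3 = (M₀x³/(6L)+C₁x)/EI  [x≤a] with C₁=M₀(3b²-L²)/(6L)=104/25 = ((-4)·6³/(6·12)+(104/25)·6)/100000 = 81/625000 m
Load 4 — uniform load w=17 kN/m over full span:
  y_4 = -wx(L³-2Lx²+x³)/(24EI) = -17·6·(12³-2·12·6²+6³)/(24·100000) = -459/10000 m
Superposition: y = Σ y_i = -177551/2500000 m ≈ -0.071020 m

y(6) = -177551/2500000 m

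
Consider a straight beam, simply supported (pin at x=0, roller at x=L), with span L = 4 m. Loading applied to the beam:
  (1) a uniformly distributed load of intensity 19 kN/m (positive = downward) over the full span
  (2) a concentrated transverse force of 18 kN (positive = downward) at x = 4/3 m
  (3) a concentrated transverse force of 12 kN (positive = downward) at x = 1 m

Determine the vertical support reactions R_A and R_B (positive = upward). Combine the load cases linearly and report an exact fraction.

R_A = 59 kN, R_B = 47 kN

Load 1 — uniform load w=19 kN/m over full span:
  R_A = wL/2 = 19·4/2 = 38 kN
  R_B = wL/2 = 19·4/2 = 38 kN
Load 2 — point force P=18 kN at a=4/3 m (b=L-a=8/3):
  R_A = Pb/L = 18·(8/3)/4 = 12 kN
  R_B = Pa/L = 18·(4/3)/4 = 6 kN
Load 3 — point force P=12 kN at a=1 m (b=L-a=3):
  R_A = Pb/L = 12·3/4 = 9 kN
  R_B = Pa/L = 12·1/4 = 3 kN
Superposition: R_A = 59 kN, R_B = 47 kN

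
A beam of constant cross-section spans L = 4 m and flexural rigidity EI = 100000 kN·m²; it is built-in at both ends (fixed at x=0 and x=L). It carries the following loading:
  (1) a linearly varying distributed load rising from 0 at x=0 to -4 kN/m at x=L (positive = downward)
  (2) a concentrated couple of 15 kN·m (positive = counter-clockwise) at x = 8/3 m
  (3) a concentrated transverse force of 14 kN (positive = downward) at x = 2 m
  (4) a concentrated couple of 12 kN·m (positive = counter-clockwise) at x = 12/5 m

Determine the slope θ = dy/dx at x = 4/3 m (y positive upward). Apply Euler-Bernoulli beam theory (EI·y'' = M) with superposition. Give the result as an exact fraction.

θ(4/3) = -2191/37968750 rad

Load 1 — triangular load w₀=-4 kN/m (0→w₀ over full span):
  θ_1 = -w₀(2x(L-x)(L-2x)(x+2L)+x²(L-x)²)/(120LEI) = -(-4)·(2·(4/3)·(4-(4/3))·(4-2·(4/3))·((4/3)+2·4)+(4/3)²·(4-(4/3))²)/(120·4·100000) = 32/3796875 rad
Load 2 — applied couple M₀=15 kN·m at a=8/3 m (b=L-a=4/3):
  θ_2 = (R_Ax²/2 - M_Ax)/EI  [x≤a] with R_A=5, M_A=5 = (5·(4/3)²/2 - 5·(4/3))/100000 = -1/45000 rad
Load 3 — point force P=14 kN at a=2 m (b=L-a=2):
  θ_3 = -Pb²x(2aL-(3a+b)x)/(2L³EI)  [x≤a] = -14·2²·(4/3)·(2·2·4-(3·2+2)·(4/3))/(2·4³·100000) = -7/225000 rad
Load 4 — applied couple M₀=12 kN·m at a=12/5 m (b=L-a=8/5):
  θ_4 = (R_Ax²/2 - M_Ax)/EI  [x≤a] with R_A=108/25, M_A=96/25 = ((108/25)·(4/3)²/2 - (96/25)·(4/3))/100000 = -1/78125 rad
Superposition: θ = Σ θ_i = -2191/37968750 rad ≈ -0.000058 rad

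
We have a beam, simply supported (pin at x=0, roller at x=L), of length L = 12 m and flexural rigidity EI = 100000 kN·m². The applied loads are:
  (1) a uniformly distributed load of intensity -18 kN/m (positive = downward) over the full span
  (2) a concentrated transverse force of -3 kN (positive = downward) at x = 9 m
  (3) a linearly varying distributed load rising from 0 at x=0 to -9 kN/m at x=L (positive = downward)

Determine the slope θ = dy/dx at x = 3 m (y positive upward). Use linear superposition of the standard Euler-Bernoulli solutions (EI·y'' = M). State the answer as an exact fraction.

Load 1 — uniform load w=-18 kN/m over full span:
  θ_1 = -w(L³-6Lx²+4x³)/(24EI) = -(-18)·(12³-6·12·3²+4·3³)/(24·100000) = 891/100000 rad
Load 2 — point force P=-3 kN at a=9 m (b=L-a=3):
  θ_2 = -Pb(L²-b²-3x²)/(6LEI)  [x≤a] = -(-3)·3·(12²-3²-3·3²)/(6·12·100000) = 27/200000 rad
Load 3 — triangular load w₀=-9 kN/m (0→w₀ over full span):
  θ_3 = -w₀(7L⁴-30L²x²+15x⁴)/(360LEI) = -(-9)·(7·12⁴-30·12²·3²+15·3⁴)/(360·12·100000) = 35829/16000000 rad
Superposition: θ = Σ θ_i = 180549/16000000 rad ≈ 0.011284 rad

θ(3) = 180549/16000000 rad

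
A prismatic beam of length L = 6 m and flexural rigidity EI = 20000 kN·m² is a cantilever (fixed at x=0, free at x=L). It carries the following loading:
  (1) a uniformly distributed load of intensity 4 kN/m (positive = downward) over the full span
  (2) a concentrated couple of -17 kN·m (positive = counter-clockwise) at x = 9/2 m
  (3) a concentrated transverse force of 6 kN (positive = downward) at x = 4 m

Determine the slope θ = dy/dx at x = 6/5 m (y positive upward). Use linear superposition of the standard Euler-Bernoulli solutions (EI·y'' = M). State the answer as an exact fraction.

θ(6/5) = -7197/1250000 rad

Load 1 — uniform load w=4 kN/m over full span:
  θ_1 = -wx(x²-3Lx+3L²)/(6EI) = -4·(6/5)·((6/5)²-3·6·(6/5)+3·6²)/(6·20000) = -549/156250 rad
Load 2 — applied couple M₀=-17 kN·m at a=9/2 m (b=L-a=3/2):
  θ_2 = M₀x/EI  [x≤a] = (-17)·(6/5)/20000 = -51/50000 rad
Load 3 — point force P=6 kN at a=4 m (b=L-a=2):
  θ_3 = -Px(2a-x)/(2EI)  [x≤a] = -6·(6/5)·(2·4-(6/5))/(2·20000) = -153/125000 rad
Superposition: θ = Σ θ_i = -7197/1250000 rad ≈ -0.005758 rad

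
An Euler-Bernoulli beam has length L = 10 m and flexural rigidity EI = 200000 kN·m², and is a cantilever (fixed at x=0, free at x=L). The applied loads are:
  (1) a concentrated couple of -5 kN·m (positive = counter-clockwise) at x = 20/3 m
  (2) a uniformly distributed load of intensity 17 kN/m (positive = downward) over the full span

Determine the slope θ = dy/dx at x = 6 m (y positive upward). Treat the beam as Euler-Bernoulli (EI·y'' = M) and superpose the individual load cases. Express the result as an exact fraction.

θ(6) = -1341/100000 rad

Load 1 — applied couple M₀=-5 kN·m at a=20/3 m (b=L-a=10/3):
  θ_1 = M₀x/EI  [x≤a] = (-5)·6/200000 = -3/20000 rad
Load 2 — uniform load w=17 kN/m over full span:
  θ_2 = -wx(x²-3Lx+3L²)/(6EI) = -17·6·(6²-3·10·6+3·10²)/(6·200000) = -663/50000 rad
Superposition: θ = Σ θ_i = -1341/100000 rad ≈ -0.013410 rad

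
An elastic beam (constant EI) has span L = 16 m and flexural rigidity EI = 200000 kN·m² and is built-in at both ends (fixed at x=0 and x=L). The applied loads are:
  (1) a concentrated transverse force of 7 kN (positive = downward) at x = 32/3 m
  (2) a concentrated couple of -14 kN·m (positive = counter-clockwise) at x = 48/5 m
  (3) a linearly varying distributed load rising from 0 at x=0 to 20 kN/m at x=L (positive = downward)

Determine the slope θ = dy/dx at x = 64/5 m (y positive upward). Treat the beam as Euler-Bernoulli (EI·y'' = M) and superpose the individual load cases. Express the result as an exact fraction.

θ(64/5) = 197753/105468750 rad

Load 1 — point force P=7 kN at a=32/3 m (b=L-a=16/3):
  θ_1 = Pa²(L-x)(2bL-(3b+a)(L-x))/(2L³EI)  [x>a] = 7·(32/3)²·(16-(64/5))·(2·(16/3)·16-(3·(16/3)+(32/3))·(16-(64/5)))/(2·16³·200000) = 56/421875 rad
Load 2 — applied couple M₀=-14 kN·m at a=48/5 m (b=L-a=32/5):
  θ_2 = (R_Ax²/2 - M_Ax - M₀(x-a))/EI  [x>a] with R_A=-63/50, M_A=-112/25 = ((-63/50)·(64/5)²/2 - (-112/25)·(64/5) - (-14)·((64/5)-(48/5)))/200000 = -21/3906250 rad
Load 3 — triangular load w₀=20 kN/m (0→w₀ over full span):
  θ_3 = -w₀(2x(L-x)(L-2x)(x+2L)+x²(L-x)²)/(120LEI) = -20·(2·(64/5)·(16-(64/5))·(16-2·(64/5))·((64/5)+2·16)+(64/5)²·(16-(64/5))²)/(120·16·200000) = 2048/1171875 rad
Superposition: θ = Σ θ_i = 197753/105468750 rad ≈ 0.001875 rad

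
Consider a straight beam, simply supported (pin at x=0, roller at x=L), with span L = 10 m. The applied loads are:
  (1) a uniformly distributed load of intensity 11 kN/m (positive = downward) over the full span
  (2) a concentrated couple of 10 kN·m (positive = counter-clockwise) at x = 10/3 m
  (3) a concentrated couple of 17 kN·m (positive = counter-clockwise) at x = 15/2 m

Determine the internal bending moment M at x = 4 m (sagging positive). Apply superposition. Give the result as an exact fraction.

M(4) = 664/5 kN·m

Load 1 — uniform load w=11 kN/m over full span:
  M_1 = wx(L-x)/2 = 11·4·(10-4)/2 = 132 kN·m
Load 2 — applied couple M₀=10 kN·m at a=10/3 m (b=L-a=20/3):
  M_2 = M₀x/L - M₀  [x>a] = 10·4/10 - 10 = -6 kN·m
Load 3 — applied couple M₀=17 kN·m at a=15/2 m (b=L-a=5/2):
  M_3 = M₀x/L  [x≤a] = 17·4/10 = 34/5 kN·m
Superposition: M = Σ M_i = 664/5 kN·m ≈ 132.800000 kN·m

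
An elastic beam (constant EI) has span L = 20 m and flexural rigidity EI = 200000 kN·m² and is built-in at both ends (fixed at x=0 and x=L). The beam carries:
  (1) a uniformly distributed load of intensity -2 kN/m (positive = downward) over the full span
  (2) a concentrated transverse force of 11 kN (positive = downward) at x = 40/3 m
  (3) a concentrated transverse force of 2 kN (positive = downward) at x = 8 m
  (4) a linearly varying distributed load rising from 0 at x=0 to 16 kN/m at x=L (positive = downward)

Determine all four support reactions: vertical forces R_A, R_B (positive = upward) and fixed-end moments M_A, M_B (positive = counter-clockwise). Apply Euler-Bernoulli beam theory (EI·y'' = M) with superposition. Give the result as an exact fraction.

Load 1 — uniform load w=-2 kN/m over full span:
  R_A = wL/2 = (-2)·20/2 = -20 kN
  M_A = wL²/12 = (-2)·20²/12 = -200/3 kN·m
  R_B = wL/2 = (-2)·20/2 = -20 kN
  M_B = -wL²/12 = -(-2)·20²/12 = 200/3 kN·m
Load 2 — point force P=11 kN at a=40/3 m (b=L-a=20/3):
  R_A = Pb²(3a+b)/L³ = 11·(20/3)²·(3·(40/3)+(20/3))/20³ = 77/27 kN
  M_A = Pab²/L² = 11·(40/3)·(20/3)²/20² = 440/27 kN·m
  R_B = Pa²(a+3b)/L³ = 11·(40/3)²·((40/3)+3·(20/3))/20³ = 220/27 kN
  M_B = -Pa²b/L² = -11·(40/3)²·(20/3)/20² = -880/27 kN·m
Load 3 — point force P=2 kN at a=8 m (b=L-a=12):
  R_A = Pb²(3a+b)/L³ = 2·12²·(3·8+12)/20³ = 162/125 kN
  M_A = Pab²/L² = 2·8·12²/20² = 144/25 kN·m
  R_B = Pa²(a+3b)/L³ = 2·8²·(8+3·12)/20³ = 88/125 kN
  M_B = -Pa²b/L² = -2·8²·12/20² = -96/25 kN·m
Load 4 — triangular load w₀=16 kN/m (0→w₀ over full span):
  R_A = 3w₀L/20 = 3·16·20/20 = 48 kN
  M_A = w₀L²/30 = 16·20²/30 = 640/3 kN·m
  R_B = 7w₀L/20 = 7·16·20/20 = 112 kN
  M_B = -w₀L²/20 = -16·20²/20 = -320 kN·m
Superposition: R_A = 108499/3375 kN, M_A = 113888/675 kN·m, R_B = 340376/3375 kN, M_B = -195592/675 kN·m

R_A = 108499/3375 kN, M_A = 113888/675 kN·m, R_B = 340376/3375 kN, M_B = -195592/675 kN·m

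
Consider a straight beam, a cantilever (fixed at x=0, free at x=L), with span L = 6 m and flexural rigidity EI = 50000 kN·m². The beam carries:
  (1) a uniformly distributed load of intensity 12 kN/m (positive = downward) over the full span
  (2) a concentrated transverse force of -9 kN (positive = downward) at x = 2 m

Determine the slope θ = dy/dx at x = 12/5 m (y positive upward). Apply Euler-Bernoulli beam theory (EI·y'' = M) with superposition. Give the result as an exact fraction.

Load 1 — uniform load w=12 kN/m over full span:
  θ_1 = -wx(x²-3Lx+3L²)/(6EI) = -12·(12/5)·((12/5)²-3·6·(12/5)+3·6²)/(6·50000) = -2646/390625 rad
Load 2 — point force P=-9 kN at a=2 m (b=L-a=4):
  θ_2 = -Pa²/(2EI)  [x>a] = -(-9)·2²/(2·50000) = 9/25000 rad
Superposition: θ = Σ θ_i = -20043/3125000 rad ≈ -0.006414 rad

θ(12/5) = -20043/3125000 rad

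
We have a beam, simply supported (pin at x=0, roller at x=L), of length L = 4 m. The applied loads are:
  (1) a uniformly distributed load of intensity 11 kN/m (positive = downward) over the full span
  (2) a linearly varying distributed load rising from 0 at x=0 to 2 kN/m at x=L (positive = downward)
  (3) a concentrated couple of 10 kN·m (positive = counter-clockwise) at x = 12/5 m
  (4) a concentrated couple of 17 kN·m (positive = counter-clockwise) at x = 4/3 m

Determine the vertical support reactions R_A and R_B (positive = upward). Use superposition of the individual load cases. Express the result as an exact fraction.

Load 1 — uniform load w=11 kN/m over full span:
  R_A = wL/2 = 11·4/2 = 22 kN
  R_B = wL/2 = 11·4/2 = 22 kN
Load 2 — triangular load w₀=2 kN/m (0→w₀ over full span):
  R_A = w₀L/6 = 2·4/6 = 4/3 kN
  R_B = w₀L/3 = 2·4/3 = 8/3 kN
Load 3 — applied couple M₀=10 kN·m at a=12/5 m (b=L-a=8/5):
  R_A = M₀/L = 10/4 = 5/2 kN
  R_B = -M₀/L = -10/4 = -5/2 kN
Load 4 — applied couple M₀=17 kN·m at a=4/3 m (b=L-a=8/3):
  R_A = M₀/L = 17/4 kN
  R_B = -M₀/L = -17/4 kN
Superposition: R_A = 361/12 kN, R_B = 215/12 kN

R_A = 361/12 kN, R_B = 215/12 kN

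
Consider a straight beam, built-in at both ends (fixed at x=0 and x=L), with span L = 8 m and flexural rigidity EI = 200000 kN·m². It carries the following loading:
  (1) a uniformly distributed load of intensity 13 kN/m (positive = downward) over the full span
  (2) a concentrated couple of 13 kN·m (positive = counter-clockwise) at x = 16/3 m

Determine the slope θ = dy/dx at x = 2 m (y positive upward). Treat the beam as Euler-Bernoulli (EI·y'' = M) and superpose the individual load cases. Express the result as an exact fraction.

Load 1 — uniform load w=13 kN/m over full span:
  θ_1 = -wx(L-x)(L-2x)/(12EI) = -13·2·(8-2)·(8-2·2)/(12·200000) = -13/50000 rad
Load 2 — applied couple M₀=13 kN·m at a=16/3 m (b=L-a=8/3):
  θ_2 = (R_Ax²/2 - M_Ax)/EI  [x≤a] with R_A=13/6, M_A=13/3 = ((13/6)·2²/2 - (13/3)·2)/200000 = -13/600000 rad
Superposition: θ = Σ θ_i = -169/600000 rad ≈ -0.000282 rad

θ(2) = -169/600000 rad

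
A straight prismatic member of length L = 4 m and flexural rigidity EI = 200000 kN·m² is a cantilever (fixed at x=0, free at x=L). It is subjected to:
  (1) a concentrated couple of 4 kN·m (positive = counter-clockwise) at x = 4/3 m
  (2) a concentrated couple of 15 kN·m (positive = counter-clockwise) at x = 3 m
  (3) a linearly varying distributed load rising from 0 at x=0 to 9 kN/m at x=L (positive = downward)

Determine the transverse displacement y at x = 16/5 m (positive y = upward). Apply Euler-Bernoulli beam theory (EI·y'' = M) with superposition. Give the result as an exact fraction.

y(16/5) = -17925847/56250000000 m

Load 1 — applied couple M₀=4 kN·m at a=4/3 m (b=L-a=8/3):
  y_1 = M₀a(2x-a)/(2EI)  [x>a] = 4·(4/3)·(2·(16/5)-(4/3))/(2·200000) = 19/281250 m
Load 2 — applied couple M₀=15 kN·m at a=3 m (b=L-a=1):
  y_2 = M₀a(2x-a)/(2EI)  [x>a] = 15·3·(2·(16/5)-3)/(2·200000) = 153/400000 m
Load 3 — triangular load w₀=9 kN/m (0→w₀ over full span):
  y_3 = (w₀Lx³/12-w₀L²x²/6-w₀x⁵/(120L))/EI = (9·4·(16/5)³/12-9·4²·(16/5)²/6-9·(16/5)⁵/(120·4))/200000 = -37536/48828125 m
Superposition: y = Σ y_i = -17925847/56250000000 m ≈ -0.000319 m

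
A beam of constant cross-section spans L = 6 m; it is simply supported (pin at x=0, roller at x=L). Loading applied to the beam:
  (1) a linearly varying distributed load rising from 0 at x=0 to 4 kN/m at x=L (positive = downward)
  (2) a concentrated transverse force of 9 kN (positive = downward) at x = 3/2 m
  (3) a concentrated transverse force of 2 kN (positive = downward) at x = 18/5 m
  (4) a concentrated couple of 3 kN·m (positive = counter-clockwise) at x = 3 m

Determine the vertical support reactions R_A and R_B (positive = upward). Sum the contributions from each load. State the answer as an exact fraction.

Load 1 — triangular load w₀=4 kN/m (0→w₀ over full span):
  R_A = w₀L/6 = 4·6/6 = 4 kN
  R_B = w₀L/3 = 4·6/3 = 8 kN
Load 2 — point force P=9 kN at a=3/2 m (b=L-a=9/2):
  R_A = Pb/L = 9·(9/2)/6 = 27/4 kN
  R_B = Pa/L = 9·(3/2)/6 = 9/4 kN
Load 3 — point force P=2 kN at a=18/5 m (b=L-a=12/5):
  R_A = Pb/L = 2·(12/5)/6 = 4/5 kN
  R_B = Pa/L = 2·(18/5)/6 = 6/5 kN
Load 4 — applied couple M₀=3 kN·m at a=3 m (b=L-a=3):
  R_A = M₀/L = 3/6 = 1/2 kN
  R_B = -M₀/L = -3/6 = -1/2 kN
Superposition: R_A = 241/20 kN, R_B = 219/20 kN

R_A = 241/20 kN, R_B = 219/20 kN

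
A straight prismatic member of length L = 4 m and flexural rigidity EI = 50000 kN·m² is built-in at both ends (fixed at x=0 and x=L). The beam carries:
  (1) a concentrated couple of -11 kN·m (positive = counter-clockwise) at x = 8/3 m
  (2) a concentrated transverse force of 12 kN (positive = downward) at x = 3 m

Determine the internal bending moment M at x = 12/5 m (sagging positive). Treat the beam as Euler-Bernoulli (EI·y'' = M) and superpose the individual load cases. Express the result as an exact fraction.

M(12/5) = -173/60 kN·m

Load 1 — applied couple M₀=-11 kN·m at a=8/3 m (b=L-a=4/3):
  M_1 = R_Ax - M_A  [x≤a] with R_A=-11/3, M_A=-11/3 = (-11/3)·(12/5) - (-11/3) = -77/15 kN·m
Load 2 — point force P=12 kN at a=3 m (b=L-a=1):
  M_2 = Pb²(3a+b)x/L³ - Pab²/L²  [x≤a] = 12·1²·(3·3+1)·(12/5)/4³ - 12·3·1²/4² = 9/4 kN·m
Superposition: M = Σ M_i = -173/60 kN·m ≈ -2.883333 kN·m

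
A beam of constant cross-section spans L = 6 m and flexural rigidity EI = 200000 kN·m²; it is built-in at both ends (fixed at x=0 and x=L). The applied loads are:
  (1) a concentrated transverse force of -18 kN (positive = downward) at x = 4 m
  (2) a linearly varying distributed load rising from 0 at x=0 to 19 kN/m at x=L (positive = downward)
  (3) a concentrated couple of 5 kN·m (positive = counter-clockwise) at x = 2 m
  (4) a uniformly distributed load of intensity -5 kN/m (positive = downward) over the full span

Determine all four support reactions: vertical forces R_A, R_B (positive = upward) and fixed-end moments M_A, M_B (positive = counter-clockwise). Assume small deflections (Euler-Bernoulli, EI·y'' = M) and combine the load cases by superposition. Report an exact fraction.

R_A = -131/90 kN, M_A = -1/5 kN·m, R_B = 941/90 kN, M_B = -23/15 kN·m

Load 1 — point force P=-18 kN at a=4 m (b=L-a=2):
  R_A = Pb²(3a+b)/L³ = (-18)·2²·(3·4+2)/6³ = -14/3 kN
  M_A = Pab²/L² = (-18)·4·2²/6² = -8 kN·m
  R_B = Pa²(a+3b)/L³ = (-18)·4²·(4+3·2)/6³ = -40/3 kN
  M_B = -Pa²b/L² = -(-18)·4²·2/6² = 16 kN·m
Load 2 — triangular load w₀=19 kN/m (0→w₀ over full span):
  R_A = 3w₀L/20 = 3·19·6/20 = 171/10 kN
  M_A = w₀L²/30 = 19·6²/30 = 114/5 kN·m
  R_B = 7w₀L/20 = 7·19·6/20 = 399/10 kN
  M_B = -w₀L²/20 = -19·6²/20 = -171/5 kN·m
Load 3 — applied couple M₀=5 kN·m at a=2 m (b=L-a=4):
  R_A = 6M₀ab/L³ = 6·5·2·4/6³ = 10/9 kN
  M_A = M₀b(2a-b)/L² = 5·4·(2·2-4)/6² = 0 kN·m
  R_B = -6M₀ab/L³ = -6·5·2·4/6³ = -10/9 kN
  M_B = M₀a(2b-a)/L² = 5·2·(2·4-2)/6² = 5/3 kN·m
Load 4 — uniform load w=-5 kN/m over full span:
  R_A = wL/2 = (-5)·6/2 = -15 kN
  M_A = wL²/12 = (-5)·6²/12 = -15 kN·m
  R_B = wL/2 = (-5)·6/2 = -15 kN
  M_B = -wL²/12 = -(-5)·6²/12 = 15 kN·m
Superposition: R_A = -131/90 kN, M_A = -1/5 kN·m, R_B = 941/90 kN, M_B = -23/15 kN·m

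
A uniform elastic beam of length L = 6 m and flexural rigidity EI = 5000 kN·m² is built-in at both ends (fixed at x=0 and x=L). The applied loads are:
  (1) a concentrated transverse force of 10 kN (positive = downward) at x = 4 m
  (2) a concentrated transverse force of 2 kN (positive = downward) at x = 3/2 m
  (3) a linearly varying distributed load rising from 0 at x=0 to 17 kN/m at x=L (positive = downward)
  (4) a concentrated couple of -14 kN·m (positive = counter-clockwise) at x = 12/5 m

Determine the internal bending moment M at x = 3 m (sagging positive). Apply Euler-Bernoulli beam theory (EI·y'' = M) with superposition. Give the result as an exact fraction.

M(3) = 2647/120 kN·m

Load 1 — point force P=10 kN at a=4 m (b=L-a=2):
  M_1 = Pb²(3a+b)x/L³ - Pab²/L²  [x≤a] = 10·2²·(3·4+2)·3/6³ - 10·4·2²/6² = 10/3 kN·m
Load 2 — point force P=2 kN at a=3/2 m (b=L-a=9/2):
  M_2 = Pa²(a+3b)(L-x)/L³ - Pa²b/L²  [x>a] = 2·(3/2)²·((3/2)+3·(9/2))·(6-3)/6³ - 2·(3/2)²·(9/2)/6² = 3/8 kN·m
Load 3 — triangular load w₀=17 kN/m (0→w₀ over full span):
  M_3 = 3w₀Lx/20 - w₀L²/30 - w₀x³/(6L) = 3·17·6·3/20 - 17·6²/30 - 17·3³/(6·6) = 51/4 kN·m
Load 4 — applied couple M₀=-14 kN·m at a=12/5 m (b=L-a=18/5):
  M_4 = R_Ax - M_A - M₀  [x>a] with R_A=-84/25, M_A=-42/25 = (-84/25)·3 - (-42/25) - (-14) = 28/5 kN·m
Superposition: M = Σ M_i = 2647/120 kN·m ≈ 22.058333 kN·m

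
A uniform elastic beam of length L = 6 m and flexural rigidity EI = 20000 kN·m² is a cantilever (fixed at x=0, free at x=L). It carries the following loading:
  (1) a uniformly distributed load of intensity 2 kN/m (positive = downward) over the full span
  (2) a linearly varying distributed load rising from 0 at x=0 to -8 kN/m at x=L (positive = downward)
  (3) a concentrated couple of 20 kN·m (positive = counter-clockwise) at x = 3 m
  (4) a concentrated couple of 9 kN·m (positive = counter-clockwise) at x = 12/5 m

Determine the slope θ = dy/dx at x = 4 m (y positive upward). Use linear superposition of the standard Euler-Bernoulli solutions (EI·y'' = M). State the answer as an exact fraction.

θ(4) = 1229/112500 rad

Load 1 — uniform load w=2 kN/m over full span:
  θ_1 = -wx(x²-3Lx+3L²)/(6EI) = -2·4·(4²-3·6·4+3·6²)/(6·20000) = -13/3750 rad
Load 2 — triangular load w₀=-8 kN/m (0→w₀ over full span):
  θ_2 = (w₀Lx²/4-w₀L²x/3-w₀x⁴/(24L))/EI = ((-8)·6·4²/4-(-8)·6²·4/3-(-8)·4⁴/(24·6))/20000 = 58/5625 rad
Load 3 — applied couple M₀=20 kN·m at a=3 m (b=L-a=3):
  θ_3 = M₀a/EI  [x>a] = 20·3/20000 = 3/1000 rad
Load 4 — applied couple M₀=9 kN·m at a=12/5 m (b=L-a=18/5):
  θ_4 = M₀a/EI  [x>a] = 9·(12/5)/20000 = 27/25000 rad
Superposition: θ = Σ θ_i = 1229/112500 rad ≈ 0.010924 rad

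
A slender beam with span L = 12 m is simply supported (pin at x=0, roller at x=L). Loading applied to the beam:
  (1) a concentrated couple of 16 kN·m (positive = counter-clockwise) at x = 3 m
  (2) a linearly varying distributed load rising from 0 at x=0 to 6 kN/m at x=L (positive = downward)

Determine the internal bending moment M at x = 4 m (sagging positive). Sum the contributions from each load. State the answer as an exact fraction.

M(4) = 32 kN·m

Load 1 — applied couple M₀=16 kN·m at a=3 m (b=L-a=9):
  M_1 = M₀x/L - M₀  [x>a] = 16·4/12 - 16 = -32/3 kN·m
Load 2 — triangular load w₀=6 kN/m (0→w₀ over full span):
  M_2 = w₀Lx/6 - w₀x³/(6L) = 6·12·4/6 - 6·4³/(6·12) = 128/3 kN·m
Superposition: M = Σ M_i = 32 kN·m ≈ 32.000000 kN·m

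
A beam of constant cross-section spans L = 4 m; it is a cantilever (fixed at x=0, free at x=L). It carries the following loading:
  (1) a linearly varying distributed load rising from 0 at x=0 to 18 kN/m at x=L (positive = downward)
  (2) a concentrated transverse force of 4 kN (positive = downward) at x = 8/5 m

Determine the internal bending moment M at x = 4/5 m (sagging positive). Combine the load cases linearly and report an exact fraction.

Load 1 — triangular load w₀=18 kN/m (0→w₀ over full span):
  M_1 = w₀Lx/2 - w₀L²/3 - w₀x³/(6L) = 18·4·(4/5)/2 - 18·4²/3 - 18·(4/5)³/(6·4) = -8448/125 kN·m
Load 2 — point force P=4 kN at a=8/5 m (b=L-a=12/5):
  M_2 = -P(a-x)  [x≤a] = -4·((8/5)-(4/5)) = -16/5 kN·m
Superposition: M = Σ M_i = -8848/125 kN·m ≈ -70.784000 kN·m

M(4/5) = -8848/125 kN·m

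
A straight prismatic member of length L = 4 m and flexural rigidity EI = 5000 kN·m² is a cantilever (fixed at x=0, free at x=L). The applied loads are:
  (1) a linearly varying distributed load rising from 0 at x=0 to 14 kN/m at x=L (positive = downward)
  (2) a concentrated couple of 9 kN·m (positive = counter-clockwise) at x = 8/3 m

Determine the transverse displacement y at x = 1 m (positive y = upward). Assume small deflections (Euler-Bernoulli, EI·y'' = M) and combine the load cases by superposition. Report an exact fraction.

Load 1 — triangular load w₀=14 kN/m (0→w₀ over full span):
  y_1 = (w₀Lx³/12-w₀L²x²/6-w₀x⁵/(120L))/EI = (14·4·1³/12-14·4²·1²/6-14·1⁵/(120·4))/5000 = -7847/1200000 m
Load 2 — applied couple M₀=9 kN·m at a=8/3 m (b=L-a=4/3):
  y_2 = M₀x²/(2EI)  [x≤a] = 9·1²/(2·5000) = 9/10000 m
Superposition: y = Σ y_i = -6767/1200000 m ≈ -0.005639 m

y(1) = -6767/1200000 m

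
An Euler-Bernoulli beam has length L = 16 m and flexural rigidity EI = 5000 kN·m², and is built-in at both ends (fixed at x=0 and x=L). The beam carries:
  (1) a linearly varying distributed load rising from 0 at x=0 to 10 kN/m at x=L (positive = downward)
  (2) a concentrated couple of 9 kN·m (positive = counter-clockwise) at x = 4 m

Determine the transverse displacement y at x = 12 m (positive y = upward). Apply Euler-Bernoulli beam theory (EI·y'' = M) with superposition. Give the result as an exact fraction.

y(12) = -2049/20000 m

Load 1 — triangular load w₀=10 kN/m (0→w₀ over full span):
  y_1 = -w₀x²(L-x)²(x+2L)/(120LEI) = -10·12²·(16-12)²·(12+2·16)/(120·16·5000) = -66/625 m
Load 2 — applied couple M₀=9 kN·m at a=4 m (b=L-a=12):
  y_2 = (R_Ax³/6 - M_Ax²/2 - M₀(x-a)²/2)/EI  [x>a] with R_A=81/128, M_A=-27/16 = ((81/128)·12³/6 - (-27/16)·12²/2 - 9·(12-4)²/2)/5000 = 63/20000 m
Superposition: y = Σ y_i = -2049/20000 m ≈ -0.102450 m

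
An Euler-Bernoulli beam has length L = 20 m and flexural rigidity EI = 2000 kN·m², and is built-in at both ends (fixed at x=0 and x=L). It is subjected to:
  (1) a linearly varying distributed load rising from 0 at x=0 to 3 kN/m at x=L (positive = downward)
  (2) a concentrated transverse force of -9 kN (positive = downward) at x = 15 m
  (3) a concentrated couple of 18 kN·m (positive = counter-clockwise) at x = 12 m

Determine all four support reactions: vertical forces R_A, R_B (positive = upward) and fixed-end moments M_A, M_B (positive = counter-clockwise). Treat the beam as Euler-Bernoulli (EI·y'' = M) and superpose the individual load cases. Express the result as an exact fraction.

R_A = 35559/4000 kN, M_A = 14929/400 kN·m, R_B = 48441/4000 kN, M_B = -13011/400 kN·m

Load 1 — triangular load w₀=3 kN/m (0→w₀ over full span):
  R_A = 3w₀L/20 = 3·3·20/20 = 9 kN
  M_A = w₀L²/30 = 3·20²/30 = 40 kN·m
  R_B = 7w₀L/20 = 7·3·20/20 = 21 kN
  M_B = -w₀L²/20 = -3·20²/20 = -60 kN·m
Load 2 — point force P=-9 kN at a=15 m (b=L-a=5):
  R_A = Pb²(3a+b)/L³ = (-9)·5²·(3·15+5)/20³ = -45/32 kN
  M_A = Pab²/L² = (-9)·15·5²/20² = -135/16 kN·m
  R_B = Pa²(a+3b)/L³ = (-9)·15²·(15+3·5)/20³ = -243/32 kN
  M_B = -Pa²b/L² = -(-9)·15²·5/20² = 405/16 kN·m
Load 3 — applied couple M₀=18 kN·m at a=12 m (b=L-a=8):
  R_A = 6M₀ab/L³ = 6·18·12·8/20³ = 162/125 kN
  M_A = M₀b(2a-b)/L² = 18·8·(2·12-8)/20² = 144/25 kN·m
  R_B = -6M₀ab/L³ = -6·18·12·8/20³ = -162/125 kN
  M_B = M₀a(2b-a)/L² = 18·12·(2·8-12)/20² = 54/25 kN·m
Superposition: R_A = 35559/4000 kN, M_A = 14929/400 kN·m, R_B = 48441/4000 kN, M_B = -13011/400 kN·m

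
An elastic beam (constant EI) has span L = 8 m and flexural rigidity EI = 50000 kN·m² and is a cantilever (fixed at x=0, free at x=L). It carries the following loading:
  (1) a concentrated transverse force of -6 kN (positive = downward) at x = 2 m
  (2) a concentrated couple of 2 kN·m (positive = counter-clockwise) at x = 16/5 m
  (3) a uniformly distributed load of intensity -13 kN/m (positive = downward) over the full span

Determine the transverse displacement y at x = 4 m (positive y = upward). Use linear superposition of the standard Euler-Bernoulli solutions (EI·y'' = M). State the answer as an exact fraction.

y(4) = 22619/468750 m

Load 1 — point force P=-6 kN at a=2 m (b=L-a=6):
  y_1 = -Pa²(3x-a)/(6EI)  [x>a] = -(-6)·2²·(3·4-2)/(6·50000) = 1/1250 m
Load 2 — applied couple M₀=2 kN·m at a=16/5 m (b=L-a=24/5):
  y_2 = M₀a(2x-a)/(2EI)  [x>a] = 2·(16/5)·(2·4-(16/5))/(2·50000) = 24/78125 m
Load 3 — uniform load w=-13 kN/m over full span:
  y_3 = -wx²(x²-4Lx+6L²)/(24EI) = -(-13)·4²·(4²-4·8·4+6·8²)/(24·50000) = 442/9375 m
Superposition: y = Σ y_i = 22619/468750 m ≈ 0.048254 m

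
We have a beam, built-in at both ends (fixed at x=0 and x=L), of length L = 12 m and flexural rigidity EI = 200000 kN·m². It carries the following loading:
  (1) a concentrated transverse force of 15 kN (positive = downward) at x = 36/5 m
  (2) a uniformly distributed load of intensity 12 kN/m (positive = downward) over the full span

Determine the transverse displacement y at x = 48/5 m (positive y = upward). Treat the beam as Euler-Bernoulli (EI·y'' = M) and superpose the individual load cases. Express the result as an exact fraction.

y(48/5) = -31023/19531250 m

Load 1 — point force P=15 kN at a=36/5 m (b=L-a=24/5):
  y_1 = -Pa²(L-x)²(3bL-(3b+a)(L-x))/(6L³EI)  [x>a] = -15·(36/5)²·(12-(48/5))²·(3·(24/5)·12-(3·(24/5)+(36/5))·(12-(48/5)))/(6·12³·200000) = -5103/19531250 m
Load 2 — uniform load w=12 kN/m over full span:
  y_2 = -wx²(L-x)²/(24EI) = -12·(48/5)²·(12-(48/5))²/(24·200000) = -2592/1953125 m
Superposition: y = Σ y_i = -31023/19531250 m ≈ -0.001588 m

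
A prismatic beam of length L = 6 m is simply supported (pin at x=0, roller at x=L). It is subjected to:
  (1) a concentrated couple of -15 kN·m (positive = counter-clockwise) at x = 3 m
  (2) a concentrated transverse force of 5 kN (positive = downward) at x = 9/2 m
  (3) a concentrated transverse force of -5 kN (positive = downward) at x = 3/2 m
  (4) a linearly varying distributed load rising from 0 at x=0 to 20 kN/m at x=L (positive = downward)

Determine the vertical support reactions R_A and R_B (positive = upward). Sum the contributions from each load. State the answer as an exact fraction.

R_A = 15 kN, R_B = 45 kN

Load 1 — applied couple M₀=-15 kN·m at a=3 m (b=L-a=3):
  R_A = M₀/L = (-15)/6 = -5/2 kN
  R_B = -M₀/L = -(-15)/6 = 5/2 kN
Load 2 — point force P=5 kN at a=9/2 m (b=L-a=3/2):
  R_A = Pb/L = 5·(3/2)/6 = 5/4 kN
  R_B = Pa/L = 5·(9/2)/6 = 15/4 kN
Load 3 — point force P=-5 kN at a=3/2 m (b=L-a=9/2):
  R_A = Pb/L = (-5)·(9/2)/6 = -15/4 kN
  R_B = Pa/L = (-5)·(3/2)/6 = -5/4 kN
Load 4 — triangular load w₀=20 kN/m (0→w₀ over full span):
  R_A = w₀L/6 = 20·6/6 = 20 kN
  R_B = w₀L/3 = 20·6/3 = 40 kN
Superposition: R_A = 15 kN, R_B = 45 kN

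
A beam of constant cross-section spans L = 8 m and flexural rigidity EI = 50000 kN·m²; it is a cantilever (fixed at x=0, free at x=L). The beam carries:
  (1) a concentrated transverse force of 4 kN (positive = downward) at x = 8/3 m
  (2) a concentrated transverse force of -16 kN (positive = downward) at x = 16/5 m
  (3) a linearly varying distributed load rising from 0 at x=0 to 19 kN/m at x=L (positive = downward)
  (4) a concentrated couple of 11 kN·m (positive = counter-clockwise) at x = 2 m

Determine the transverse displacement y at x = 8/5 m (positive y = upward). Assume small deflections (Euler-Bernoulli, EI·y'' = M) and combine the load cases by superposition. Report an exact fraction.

y(8/5) = -399786/48828125 m

Load 1 — point force P=4 kN at a=8/3 m (b=L-a=16/3):
  y_1 = -Px²(3a-x)/(6EI)  [x≤a] = -4·(8/5)²·(3·(8/3)-(8/5))/(6·50000) = -256/1171875 m
Load 2 — point force P=-16 kN at a=16/5 m (b=L-a=24/5):
  y_2 = -Px²(3a-x)/(6EI)  [x≤a] = -(-16)·(8/5)²·(3·(16/5)-(8/5))/(6·50000) = 256/234375 m
Load 3 — triangular load w₀=19 kN/m (0→w₀ over full span):
  y_3 = (w₀Lx³/12-w₀L²x²/6-w₀x⁵/(120L))/EI = (19·8·(8/5)³/12-19·8²·(8/5)²/6-19·(8/5)⁵/(120·8))/50000 = -1368608/146484375 m
Load 4 — applied couple M₀=11 kN·m at a=2 m (b=L-a=6):
  y_4 = M₀x²/(2EI)  [x≤a] = 11·(8/5)²/(2·50000) = 22/78125 m
Superposition: y = Σ y_i = -399786/48828125 m ≈ -0.008188 m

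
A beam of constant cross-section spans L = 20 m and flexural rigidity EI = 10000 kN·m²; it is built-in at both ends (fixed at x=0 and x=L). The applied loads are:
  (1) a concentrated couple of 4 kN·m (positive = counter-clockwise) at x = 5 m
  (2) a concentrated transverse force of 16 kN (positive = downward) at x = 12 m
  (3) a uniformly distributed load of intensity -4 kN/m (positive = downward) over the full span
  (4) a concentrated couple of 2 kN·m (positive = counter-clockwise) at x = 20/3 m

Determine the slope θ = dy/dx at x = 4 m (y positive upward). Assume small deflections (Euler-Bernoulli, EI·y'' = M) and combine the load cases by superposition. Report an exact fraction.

θ(4) = 8627/468750 rad

Load 1 — applied couple M₀=4 kN·m at a=5 m (b=L-a=15):
  θ_1 = (R_Ax²/2 - M_Ax)/EI  [x≤a] with R_A=9/40, M_A=-3/4 = ((9/40)·4²/2 - (-3/4)·4)/10000 = 3/6250 rad
Load 2 — point force P=16 kN at a=12 m (b=L-a=8):
  θ_2 = -Pb²x(2aL-(3a+b)x)/(2L³EI)  [x≤a] = -16·8²·4·(2·12·20-(3·12+8)·4)/(2·20³·10000) = -608/78125 rad
Load 3 — uniform load w=-4 kN/m over full span:
  θ_3 = -wx(L-x)(L-2x)/(12EI) = -(-4)·4·(20-4)·(20-2·4)/(12·10000) = 16/625 rad
Load 4 — applied couple M₀=2 kN·m at a=20/3 m (b=L-a=40/3):
  θ_4 = (R_Ax²/2 - M_Ax)/EI  [x≤a] with R_A=2/15, M_A=0 = ((2/15)·4²/2 - 0·4)/10000 = 1/9375 rad
Superposition: θ = Σ θ_i = 8627/468750 rad ≈ 0.018404 rad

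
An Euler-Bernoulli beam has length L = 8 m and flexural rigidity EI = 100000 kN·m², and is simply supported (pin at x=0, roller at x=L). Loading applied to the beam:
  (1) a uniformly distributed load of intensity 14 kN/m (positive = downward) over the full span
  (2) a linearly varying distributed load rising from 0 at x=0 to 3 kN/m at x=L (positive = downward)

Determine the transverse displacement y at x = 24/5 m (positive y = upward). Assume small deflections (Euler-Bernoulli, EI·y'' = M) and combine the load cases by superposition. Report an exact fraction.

y(24/5) = -385088/48828125 m

Load 1 — uniform load w=14 kN/m over full span:
  y_1 = -wx(L³-2Lx²+x³)/(24EI) = -14·(24/5)·(8³-2·8·(24/5)²+(24/5)³)/(24·100000) = -13888/1953125 m
Load 2 — triangular load w₀=3 kN/m (0→w₀ over full span):
  y_2 = -w₀x(7L⁴-10L²x²+3x⁴)/(360LEI) = -3·(24/5)·(7·8⁴-10·8²·(24/5)²+3·(24/5)⁴)/(360·8·100000) = -37888/48828125 m
Superposition: y = Σ y_i = -385088/48828125 m ≈ -0.007887 m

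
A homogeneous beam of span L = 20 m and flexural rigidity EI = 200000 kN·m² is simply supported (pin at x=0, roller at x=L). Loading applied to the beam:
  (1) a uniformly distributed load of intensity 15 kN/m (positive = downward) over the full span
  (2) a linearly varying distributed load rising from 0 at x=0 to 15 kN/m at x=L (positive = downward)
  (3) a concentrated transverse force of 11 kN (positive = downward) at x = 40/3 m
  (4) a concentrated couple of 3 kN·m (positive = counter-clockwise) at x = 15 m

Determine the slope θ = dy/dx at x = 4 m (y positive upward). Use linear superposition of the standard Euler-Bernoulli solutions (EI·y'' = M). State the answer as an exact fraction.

Load 1 — uniform load w=15 kN/m over full span:
  θ_1 = -w(L³-6Lx²+4x³)/(24EI) = -15·(20³-6·20·4²+4·4³)/(24·200000) = -99/5000 rad
Load 2 — triangular load w₀=15 kN/m (0→w₀ over full span):
  θ_2 = -w₀(7L⁴-30L²x²+15x⁴)/(360LEI) = -15·(7·20⁴-30·20²·4²+15·4⁴)/(360·20·200000) = -91/9375 rad
Load 3 — point force P=11 kN at a=40/3 m (b=L-a=20/3):
  θ_3 = -Pb(L²-b²-3x²)/(6LEI)  [x≤a] = -11·(20/3)·(20²-(20/3)²-3·4²)/(6·20·200000) = -1903/2025000 rad
Load 4 — applied couple M₀=3 kN·m at a=15 m (b=L-a=5):
  θ_4 = (M₀x²/(2L)+C₁)/EI  [x≤a] with C₁=M₀(3b²-L²)/(6L)=-65/8 = (3·4²/(2·20)+(-65/8))/200000 = -277/8000000 rad
Superposition: θ = Σ θ_i = -19751717/648000000 rad ≈ -0.030481 rad

θ(4) = -19751717/648000000 rad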